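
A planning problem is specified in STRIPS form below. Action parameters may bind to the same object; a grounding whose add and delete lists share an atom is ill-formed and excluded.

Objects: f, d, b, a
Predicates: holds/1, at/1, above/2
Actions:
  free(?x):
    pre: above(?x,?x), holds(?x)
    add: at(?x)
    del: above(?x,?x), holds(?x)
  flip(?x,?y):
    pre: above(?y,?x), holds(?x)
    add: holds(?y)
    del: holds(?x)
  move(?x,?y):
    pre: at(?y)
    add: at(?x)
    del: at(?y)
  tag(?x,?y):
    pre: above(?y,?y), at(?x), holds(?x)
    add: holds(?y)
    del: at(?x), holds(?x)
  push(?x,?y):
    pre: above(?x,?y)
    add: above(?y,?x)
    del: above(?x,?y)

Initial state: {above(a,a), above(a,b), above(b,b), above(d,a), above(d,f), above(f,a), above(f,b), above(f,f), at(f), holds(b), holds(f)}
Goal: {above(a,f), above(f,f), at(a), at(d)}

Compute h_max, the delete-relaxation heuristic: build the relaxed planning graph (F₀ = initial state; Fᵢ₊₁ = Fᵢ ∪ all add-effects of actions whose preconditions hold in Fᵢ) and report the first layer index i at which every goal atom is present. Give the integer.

F0 = init (11 atoms)
F1 = F0 ∪ {above(a,d), above(a,f), above(b,a), above(b,f), above(f,d), at(a), at(b), at(d), holds(a), holds(d)}  (21 atoms)
goal ⊆ F1  ⇒  h_max = 1

1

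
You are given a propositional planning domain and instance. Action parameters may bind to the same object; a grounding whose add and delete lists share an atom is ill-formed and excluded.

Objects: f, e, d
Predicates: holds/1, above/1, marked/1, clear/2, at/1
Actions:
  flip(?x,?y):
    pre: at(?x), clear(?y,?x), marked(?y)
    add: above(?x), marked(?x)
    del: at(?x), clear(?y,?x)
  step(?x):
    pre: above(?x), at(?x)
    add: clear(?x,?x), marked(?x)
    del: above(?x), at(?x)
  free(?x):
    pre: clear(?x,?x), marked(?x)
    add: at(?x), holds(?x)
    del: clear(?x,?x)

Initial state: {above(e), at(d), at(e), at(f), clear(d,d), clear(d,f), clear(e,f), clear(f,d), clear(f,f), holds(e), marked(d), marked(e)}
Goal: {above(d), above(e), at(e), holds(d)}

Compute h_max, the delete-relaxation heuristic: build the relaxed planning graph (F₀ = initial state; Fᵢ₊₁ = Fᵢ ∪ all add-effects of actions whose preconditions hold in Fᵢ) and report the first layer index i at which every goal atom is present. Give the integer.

F0 = init (12 atoms)
F1 = F0 ∪ {above(d), above(f), clear(e,e), holds(d), marked(f)}  (17 atoms)
goal ⊆ F1  ⇒  h_max = 1

1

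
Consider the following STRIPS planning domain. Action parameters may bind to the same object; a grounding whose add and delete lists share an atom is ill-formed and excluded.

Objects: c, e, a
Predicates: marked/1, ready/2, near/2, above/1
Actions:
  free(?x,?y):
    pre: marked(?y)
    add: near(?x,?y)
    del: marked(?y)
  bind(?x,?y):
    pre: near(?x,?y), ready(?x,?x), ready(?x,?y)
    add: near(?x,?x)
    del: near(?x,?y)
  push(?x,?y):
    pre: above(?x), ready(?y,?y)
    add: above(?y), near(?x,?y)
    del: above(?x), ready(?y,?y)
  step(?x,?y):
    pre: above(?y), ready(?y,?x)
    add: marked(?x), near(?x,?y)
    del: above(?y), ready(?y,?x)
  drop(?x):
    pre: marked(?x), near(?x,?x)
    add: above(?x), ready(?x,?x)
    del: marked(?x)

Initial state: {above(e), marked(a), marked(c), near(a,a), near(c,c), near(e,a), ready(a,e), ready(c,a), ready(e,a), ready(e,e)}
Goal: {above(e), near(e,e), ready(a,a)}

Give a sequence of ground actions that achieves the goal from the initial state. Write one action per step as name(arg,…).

bind(e,a); drop(a)

1. bind(e,a)  →  {above(e), marked(a), marked(c), near(a,a), near(c,c), near(e,e), ready(a,e), ready(c,a), ready(e,a), ready(e,e)}
2. drop(a)  →  {above(a), above(e), marked(c), near(a,a), near(c,c), near(e,e), ready(a,a), ready(a,e), ready(c,a), ready(e,a), ready(e,e)}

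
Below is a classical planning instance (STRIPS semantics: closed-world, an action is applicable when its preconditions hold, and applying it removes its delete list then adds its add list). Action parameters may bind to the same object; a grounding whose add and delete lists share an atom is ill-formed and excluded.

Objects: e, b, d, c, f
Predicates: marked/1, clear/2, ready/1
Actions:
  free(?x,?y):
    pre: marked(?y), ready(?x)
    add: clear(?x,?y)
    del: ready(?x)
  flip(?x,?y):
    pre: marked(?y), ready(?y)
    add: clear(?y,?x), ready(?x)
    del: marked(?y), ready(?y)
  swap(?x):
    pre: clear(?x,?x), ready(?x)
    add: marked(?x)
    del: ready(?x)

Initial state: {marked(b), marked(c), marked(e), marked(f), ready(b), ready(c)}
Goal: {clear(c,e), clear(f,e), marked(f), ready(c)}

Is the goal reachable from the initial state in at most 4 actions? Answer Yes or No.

Yes

1. flip(e,c)  →  {clear(c,e), marked(b), marked(e), marked(f), ready(b), ready(e)}
2. flip(f,b)  →  {clear(b,f), clear(c,e), marked(e), marked(f), ready(e), ready(f)}
3. free(f,e)  →  {clear(b,f), clear(c,e), clear(f,e), marked(e), marked(f), ready(e)}
4. flip(c,e)  →  {clear(b,f), clear(c,e), clear(e,c), clear(f,e), marked(f), ready(c)}
optimal plan length = 4; 4 ≤ 4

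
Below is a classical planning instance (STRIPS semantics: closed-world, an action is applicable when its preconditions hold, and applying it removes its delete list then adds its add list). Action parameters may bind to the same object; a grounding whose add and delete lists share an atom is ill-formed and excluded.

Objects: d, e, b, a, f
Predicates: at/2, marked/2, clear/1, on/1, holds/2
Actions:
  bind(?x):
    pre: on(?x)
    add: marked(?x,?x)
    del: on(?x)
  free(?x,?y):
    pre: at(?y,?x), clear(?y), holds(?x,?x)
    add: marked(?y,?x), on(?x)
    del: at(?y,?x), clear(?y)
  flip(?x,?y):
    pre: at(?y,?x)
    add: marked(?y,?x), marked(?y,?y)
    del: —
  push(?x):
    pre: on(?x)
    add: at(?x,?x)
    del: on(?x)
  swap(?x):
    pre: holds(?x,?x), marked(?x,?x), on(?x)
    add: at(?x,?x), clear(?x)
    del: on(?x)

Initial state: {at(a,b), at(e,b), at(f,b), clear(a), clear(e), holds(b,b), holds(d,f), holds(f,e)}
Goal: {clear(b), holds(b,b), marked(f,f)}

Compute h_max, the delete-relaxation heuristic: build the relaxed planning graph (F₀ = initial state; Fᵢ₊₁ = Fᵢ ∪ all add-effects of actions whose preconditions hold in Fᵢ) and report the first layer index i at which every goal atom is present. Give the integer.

F0 = init (8 atoms)
F1 = F0 ∪ {marked(a,a), marked(a,b), marked(e,b), marked(e,e), marked(f,b), marked(f,f), on(b)}  (15 atoms)
F2 = F1 ∪ {at(b,b), marked(b,b)}  (17 atoms)
F3 = F2 ∪ {clear(b)}  (18 atoms)
goal ⊆ F3  ⇒  h_max = 3

3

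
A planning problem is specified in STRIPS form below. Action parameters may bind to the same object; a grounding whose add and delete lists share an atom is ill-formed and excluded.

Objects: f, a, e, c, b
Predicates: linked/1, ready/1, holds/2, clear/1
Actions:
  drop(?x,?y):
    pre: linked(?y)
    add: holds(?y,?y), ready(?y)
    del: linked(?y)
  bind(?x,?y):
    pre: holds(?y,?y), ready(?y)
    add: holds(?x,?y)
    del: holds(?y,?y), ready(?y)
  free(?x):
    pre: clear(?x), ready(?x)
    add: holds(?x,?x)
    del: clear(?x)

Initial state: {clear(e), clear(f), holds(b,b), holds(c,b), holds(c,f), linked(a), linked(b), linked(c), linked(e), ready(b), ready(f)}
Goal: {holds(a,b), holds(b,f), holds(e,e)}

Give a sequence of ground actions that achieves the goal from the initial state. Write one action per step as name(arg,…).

drop(f,e); bind(a,b); free(f); bind(b,f)

1. drop(f,e)  →  {clear(e), clear(f), holds(b,b), holds(c,b), holds(c,f), holds(e,e), linked(a), linked(b), linked(c), ready(b), ready(e), ready(f)}
2. bind(a,b)  →  {clear(e), clear(f), holds(a,b), holds(c,b), holds(c,f), holds(e,e), linked(a), linked(b), linked(c), ready(e), ready(f)}
3. free(f)  →  {clear(e), holds(a,b), holds(c,b), holds(c,f), holds(e,e), holds(f,f), linked(a), linked(b), linked(c), ready(e), ready(f)}
4. bind(b,f)  →  {clear(e), holds(a,b), holds(b,f), holds(c,b), holds(c,f), holds(e,e), linked(a), linked(b), linked(c), ready(e)}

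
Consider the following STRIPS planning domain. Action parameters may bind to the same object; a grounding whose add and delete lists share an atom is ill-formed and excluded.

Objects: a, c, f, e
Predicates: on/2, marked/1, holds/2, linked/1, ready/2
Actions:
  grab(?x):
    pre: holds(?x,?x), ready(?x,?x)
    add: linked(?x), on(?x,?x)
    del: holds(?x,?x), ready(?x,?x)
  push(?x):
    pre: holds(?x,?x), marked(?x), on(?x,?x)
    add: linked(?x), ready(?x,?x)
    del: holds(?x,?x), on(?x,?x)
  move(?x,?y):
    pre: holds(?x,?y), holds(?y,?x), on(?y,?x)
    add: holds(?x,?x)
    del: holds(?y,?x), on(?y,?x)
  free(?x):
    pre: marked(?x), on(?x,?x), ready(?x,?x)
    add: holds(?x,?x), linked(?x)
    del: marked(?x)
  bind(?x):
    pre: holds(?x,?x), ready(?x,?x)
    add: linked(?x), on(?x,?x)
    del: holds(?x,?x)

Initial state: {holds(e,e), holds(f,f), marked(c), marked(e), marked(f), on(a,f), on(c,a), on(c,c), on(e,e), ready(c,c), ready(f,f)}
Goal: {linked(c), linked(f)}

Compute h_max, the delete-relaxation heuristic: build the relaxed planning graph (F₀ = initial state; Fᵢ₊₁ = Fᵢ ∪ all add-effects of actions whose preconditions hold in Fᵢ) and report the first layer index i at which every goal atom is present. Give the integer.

1

F0 = init (11 atoms)
F1 = F0 ∪ {holds(c,c), linked(c), linked(e), linked(f), on(f,f), ready(e,e)}  (17 atoms)
goal ⊆ F1  ⇒  h_max = 1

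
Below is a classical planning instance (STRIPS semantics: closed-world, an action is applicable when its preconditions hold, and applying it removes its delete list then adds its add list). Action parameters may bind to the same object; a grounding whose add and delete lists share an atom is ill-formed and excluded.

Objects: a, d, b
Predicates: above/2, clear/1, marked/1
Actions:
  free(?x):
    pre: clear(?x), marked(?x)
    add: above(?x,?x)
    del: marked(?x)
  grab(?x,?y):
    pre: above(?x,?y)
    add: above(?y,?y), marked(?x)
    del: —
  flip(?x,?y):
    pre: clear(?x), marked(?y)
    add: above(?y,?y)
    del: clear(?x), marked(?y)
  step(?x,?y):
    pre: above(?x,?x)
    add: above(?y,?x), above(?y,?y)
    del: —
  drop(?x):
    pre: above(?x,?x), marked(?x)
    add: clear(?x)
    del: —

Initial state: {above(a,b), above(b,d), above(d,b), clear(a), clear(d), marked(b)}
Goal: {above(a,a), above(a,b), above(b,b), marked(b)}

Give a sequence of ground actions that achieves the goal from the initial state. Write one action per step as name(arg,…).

1. grab(a,b)  →  {above(a,b), above(b,b), above(b,d), above(d,b), clear(a), clear(d), marked(a), marked(b)}
2. free(a)  →  {above(a,a), above(a,b), above(b,b), above(b,d), above(d,b), clear(a), clear(d), marked(b)}

grab(a,b); free(a)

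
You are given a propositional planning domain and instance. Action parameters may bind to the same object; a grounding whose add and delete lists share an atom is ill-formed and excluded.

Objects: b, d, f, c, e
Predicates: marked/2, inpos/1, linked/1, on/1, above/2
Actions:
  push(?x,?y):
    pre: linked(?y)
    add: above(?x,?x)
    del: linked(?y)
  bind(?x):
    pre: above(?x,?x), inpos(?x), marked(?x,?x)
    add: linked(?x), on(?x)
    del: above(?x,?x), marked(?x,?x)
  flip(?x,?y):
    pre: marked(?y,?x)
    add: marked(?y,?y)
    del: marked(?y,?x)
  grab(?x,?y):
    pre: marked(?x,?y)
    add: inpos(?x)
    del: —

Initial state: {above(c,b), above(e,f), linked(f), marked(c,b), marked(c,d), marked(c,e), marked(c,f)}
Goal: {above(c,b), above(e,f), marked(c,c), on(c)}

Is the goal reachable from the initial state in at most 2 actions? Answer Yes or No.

1. push(c,f)  →  {above(c,b), above(c,c), above(e,f), marked(c,b), marked(c,d), marked(c,e), marked(c,f)}
2. flip(b,c)  →  {above(c,b), above(c,c), above(e,f), marked(c,c), marked(c,d), marked(c,e), marked(c,f)}
3. grab(c,d)  →  {above(c,b), above(c,c), above(e,f), inpos(c), marked(c,c), marked(c,d), marked(c,e), marked(c,f)}
4. bind(c)  →  {above(c,b), above(e,f), inpos(c), linked(c), marked(c,d), marked(c,e), marked(c,f), on(c)}
5. flip(d,c)  →  {above(c,b), above(e,f), inpos(c), linked(c), marked(c,c), marked(c,e), marked(c,f), on(c)}
optimal plan length = 5; 5 > 2

No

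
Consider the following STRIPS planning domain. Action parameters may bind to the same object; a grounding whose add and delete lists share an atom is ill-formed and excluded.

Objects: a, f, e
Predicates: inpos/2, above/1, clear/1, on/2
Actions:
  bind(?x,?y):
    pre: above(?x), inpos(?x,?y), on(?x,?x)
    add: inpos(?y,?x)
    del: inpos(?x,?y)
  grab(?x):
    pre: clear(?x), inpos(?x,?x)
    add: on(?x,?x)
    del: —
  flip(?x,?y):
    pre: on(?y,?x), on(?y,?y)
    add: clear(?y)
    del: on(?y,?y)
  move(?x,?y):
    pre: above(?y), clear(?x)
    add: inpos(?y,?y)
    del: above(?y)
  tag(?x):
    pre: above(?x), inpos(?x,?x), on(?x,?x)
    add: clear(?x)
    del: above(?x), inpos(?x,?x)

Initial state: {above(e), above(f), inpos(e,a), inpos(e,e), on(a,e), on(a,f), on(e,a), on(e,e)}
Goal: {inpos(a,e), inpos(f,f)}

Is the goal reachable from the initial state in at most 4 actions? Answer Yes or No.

1. bind(e,a)  →  {above(e), above(f), inpos(a,e), inpos(e,e), on(a,e), on(a,f), on(e,a), on(e,e)}
2. flip(a,e)  →  {above(e), above(f), clear(e), inpos(a,e), inpos(e,e), on(a,e), on(a,f), on(e,a)}
3. move(e,f)  →  {above(e), clear(e), inpos(a,e), inpos(e,e), inpos(f,f), on(a,e), on(a,f), on(e,a)}
optimal plan length = 3; 3 ≤ 4

Yes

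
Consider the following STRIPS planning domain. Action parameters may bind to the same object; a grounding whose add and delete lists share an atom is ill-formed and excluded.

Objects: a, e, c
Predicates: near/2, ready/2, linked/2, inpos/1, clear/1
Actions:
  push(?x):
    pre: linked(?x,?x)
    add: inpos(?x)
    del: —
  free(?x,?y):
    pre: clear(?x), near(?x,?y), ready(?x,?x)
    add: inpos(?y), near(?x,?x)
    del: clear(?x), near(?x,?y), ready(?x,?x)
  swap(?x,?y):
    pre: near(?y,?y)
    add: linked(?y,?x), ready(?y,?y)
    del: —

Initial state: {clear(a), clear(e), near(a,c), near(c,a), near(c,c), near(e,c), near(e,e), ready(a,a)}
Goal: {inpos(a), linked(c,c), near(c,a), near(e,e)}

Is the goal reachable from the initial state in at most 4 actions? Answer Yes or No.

Yes

1. free(a,c)  →  {clear(e), inpos(c), near(a,a), near(c,a), near(c,c), near(e,c), near(e,e)}
2. swap(a,a)  →  {clear(e), inpos(c), linked(a,a), near(a,a), near(c,a), near(c,c), near(e,c), near(e,e), ready(a,a)}
3. push(a)  →  {clear(e), inpos(a), inpos(c), linked(a,a), near(a,a), near(c,a), near(c,c), near(e,c), near(e,e), ready(a,a)}
4. swap(c,c)  →  {clear(e), inpos(a), inpos(c), linked(a,a), linked(c,c), near(a,a), near(c,a), near(c,c), near(e,c), near(e,e), ready(a,a), ready(c,c)}
optimal plan length = 4; 4 ≤ 4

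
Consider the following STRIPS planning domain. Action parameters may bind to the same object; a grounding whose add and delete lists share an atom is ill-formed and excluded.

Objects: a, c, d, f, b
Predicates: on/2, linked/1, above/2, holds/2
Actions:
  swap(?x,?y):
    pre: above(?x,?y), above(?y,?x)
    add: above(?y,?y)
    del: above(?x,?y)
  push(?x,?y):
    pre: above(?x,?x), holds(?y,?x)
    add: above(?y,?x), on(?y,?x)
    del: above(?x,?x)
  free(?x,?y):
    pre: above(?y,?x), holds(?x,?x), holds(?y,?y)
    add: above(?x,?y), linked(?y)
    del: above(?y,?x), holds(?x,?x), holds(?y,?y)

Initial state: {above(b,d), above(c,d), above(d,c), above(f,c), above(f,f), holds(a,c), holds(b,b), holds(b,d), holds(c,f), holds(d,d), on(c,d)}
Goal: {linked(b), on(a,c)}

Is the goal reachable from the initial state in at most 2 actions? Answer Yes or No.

1. swap(d,c)  →  {above(b,d), above(c,c), above(c,d), above(f,c), above(f,f), holds(a,c), holds(b,b), holds(b,d), holds(c,f), holds(d,d), on(c,d)}
2. push(c,a)  →  {above(a,c), above(b,d), above(c,d), above(f,c), above(f,f), holds(a,c), holds(b,b), holds(b,d), holds(c,f), holds(d,d), on(a,c), on(c,d)}
3. free(d,b)  →  {above(a,c), above(c,d), above(d,b), above(f,c), above(f,f), holds(a,c), holds(b,d), holds(c,f), linked(b), on(a,c), on(c,d)}
optimal plan length = 3; 3 > 2

No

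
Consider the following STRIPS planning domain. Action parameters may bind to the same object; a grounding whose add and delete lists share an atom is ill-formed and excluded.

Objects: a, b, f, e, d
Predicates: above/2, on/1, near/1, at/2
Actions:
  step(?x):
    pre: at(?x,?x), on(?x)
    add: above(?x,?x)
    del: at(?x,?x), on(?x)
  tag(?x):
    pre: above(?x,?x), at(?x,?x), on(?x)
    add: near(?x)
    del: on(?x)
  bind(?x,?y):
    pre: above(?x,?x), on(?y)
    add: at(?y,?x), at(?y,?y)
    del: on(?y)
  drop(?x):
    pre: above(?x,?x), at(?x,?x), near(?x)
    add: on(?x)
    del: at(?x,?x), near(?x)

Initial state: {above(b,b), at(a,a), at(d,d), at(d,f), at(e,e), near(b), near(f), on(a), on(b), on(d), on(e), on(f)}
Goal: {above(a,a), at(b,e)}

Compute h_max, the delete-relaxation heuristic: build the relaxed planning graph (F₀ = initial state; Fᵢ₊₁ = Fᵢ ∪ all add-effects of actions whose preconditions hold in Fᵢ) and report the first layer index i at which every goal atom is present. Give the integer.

F0 = init (12 atoms)
F1 = F0 ∪ {above(a,a), above(d,d), above(e,e), at(a,b), at(b,b), at(d,b), at(e,b), at(f,b), at(f,f)}  (21 atoms)
F2 = F1 ∪ {above(f,f), at(a,d), at(a,e), at(b,a), at(b,d), at(b,e), at(d,a), at(d,e), at(e,a), at(e,d), at(f,a), at(f,d), at(f,e), near(a), near(d), near(e)}  (37 atoms)
goal ⊆ F2  ⇒  h_max = 2

2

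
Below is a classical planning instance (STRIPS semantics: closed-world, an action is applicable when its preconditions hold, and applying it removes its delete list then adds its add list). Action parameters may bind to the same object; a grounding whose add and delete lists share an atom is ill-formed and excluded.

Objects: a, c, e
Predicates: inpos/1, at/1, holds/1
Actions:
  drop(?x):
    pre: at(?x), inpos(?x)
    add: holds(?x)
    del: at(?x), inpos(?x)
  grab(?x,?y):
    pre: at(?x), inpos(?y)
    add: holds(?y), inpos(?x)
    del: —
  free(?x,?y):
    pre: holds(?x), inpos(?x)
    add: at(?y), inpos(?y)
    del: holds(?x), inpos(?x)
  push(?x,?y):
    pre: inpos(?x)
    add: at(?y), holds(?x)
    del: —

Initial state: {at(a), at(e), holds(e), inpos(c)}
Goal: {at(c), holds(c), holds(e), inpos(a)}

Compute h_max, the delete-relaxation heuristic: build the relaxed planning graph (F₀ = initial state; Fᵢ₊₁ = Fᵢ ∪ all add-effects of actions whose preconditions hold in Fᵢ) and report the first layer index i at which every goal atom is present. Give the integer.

1

F0 = init (4 atoms)
F1 = F0 ∪ {at(c), holds(c), inpos(a), inpos(e)}  (8 atoms)
goal ⊆ F1  ⇒  h_max = 1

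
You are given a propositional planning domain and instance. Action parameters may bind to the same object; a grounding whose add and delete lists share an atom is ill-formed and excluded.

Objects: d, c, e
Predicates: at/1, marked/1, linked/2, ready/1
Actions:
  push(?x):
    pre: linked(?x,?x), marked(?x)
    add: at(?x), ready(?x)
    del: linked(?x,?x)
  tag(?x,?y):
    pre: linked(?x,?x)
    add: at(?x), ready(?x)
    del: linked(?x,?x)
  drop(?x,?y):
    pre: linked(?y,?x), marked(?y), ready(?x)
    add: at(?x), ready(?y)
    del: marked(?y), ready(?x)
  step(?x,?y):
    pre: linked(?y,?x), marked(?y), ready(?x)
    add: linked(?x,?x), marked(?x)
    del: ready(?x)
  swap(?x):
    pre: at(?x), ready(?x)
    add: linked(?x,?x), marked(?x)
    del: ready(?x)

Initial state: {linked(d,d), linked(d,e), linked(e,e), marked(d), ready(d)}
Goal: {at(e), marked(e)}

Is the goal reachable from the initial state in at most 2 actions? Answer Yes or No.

Yes

1. tag(e,d)  →  {at(e), linked(d,d), linked(d,e), marked(d), ready(d), ready(e)}
2. step(e,d)  →  {at(e), linked(d,d), linked(d,e), linked(e,e), marked(d), marked(e), ready(d)}
optimal plan length = 2; 2 ≤ 2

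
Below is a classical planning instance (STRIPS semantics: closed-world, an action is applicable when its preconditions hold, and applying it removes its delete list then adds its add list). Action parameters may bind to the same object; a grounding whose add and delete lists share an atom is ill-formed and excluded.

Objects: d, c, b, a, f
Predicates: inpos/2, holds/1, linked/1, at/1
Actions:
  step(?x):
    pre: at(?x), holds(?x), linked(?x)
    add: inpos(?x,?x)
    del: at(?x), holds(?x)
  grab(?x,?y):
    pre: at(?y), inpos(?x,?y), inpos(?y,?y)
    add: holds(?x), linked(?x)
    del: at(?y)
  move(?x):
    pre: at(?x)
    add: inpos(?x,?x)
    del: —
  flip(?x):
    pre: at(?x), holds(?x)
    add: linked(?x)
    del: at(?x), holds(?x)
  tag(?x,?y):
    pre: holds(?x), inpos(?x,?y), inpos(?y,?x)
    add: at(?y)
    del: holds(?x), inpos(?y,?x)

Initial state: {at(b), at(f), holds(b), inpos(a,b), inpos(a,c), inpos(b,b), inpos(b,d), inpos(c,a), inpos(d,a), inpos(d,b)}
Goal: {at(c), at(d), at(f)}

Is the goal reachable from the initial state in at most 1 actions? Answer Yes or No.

1. grab(a,b)  →  {at(f), holds(a), holds(b), inpos(a,b), inpos(a,c), inpos(b,b), inpos(b,d), inpos(c,a), inpos(d,a), inpos(d,b), linked(a)}
2. tag(b,d)  →  {at(d), at(f), holds(a), inpos(a,b), inpos(a,c), inpos(b,b), inpos(b,d), inpos(c,a), inpos(d,a), linked(a)}
3. tag(a,c)  →  {at(c), at(d), at(f), inpos(a,b), inpos(a,c), inpos(b,b), inpos(b,d), inpos(d,a), linked(a)}
optimal plan length = 3; 3 > 1

No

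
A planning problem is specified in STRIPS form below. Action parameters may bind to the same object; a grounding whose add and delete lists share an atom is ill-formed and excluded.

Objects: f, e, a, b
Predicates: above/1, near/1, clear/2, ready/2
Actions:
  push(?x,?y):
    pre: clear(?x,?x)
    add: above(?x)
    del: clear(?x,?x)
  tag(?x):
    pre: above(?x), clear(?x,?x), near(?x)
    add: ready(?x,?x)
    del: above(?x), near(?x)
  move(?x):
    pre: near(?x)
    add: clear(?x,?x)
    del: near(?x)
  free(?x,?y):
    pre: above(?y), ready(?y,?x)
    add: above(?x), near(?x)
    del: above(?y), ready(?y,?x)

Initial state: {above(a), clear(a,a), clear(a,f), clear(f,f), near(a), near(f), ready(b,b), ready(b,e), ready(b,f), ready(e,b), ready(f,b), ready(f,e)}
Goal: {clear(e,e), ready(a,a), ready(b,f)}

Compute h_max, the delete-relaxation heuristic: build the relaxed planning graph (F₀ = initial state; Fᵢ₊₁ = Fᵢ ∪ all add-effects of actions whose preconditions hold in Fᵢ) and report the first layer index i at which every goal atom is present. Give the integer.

3

F0 = init (12 atoms)
F1 = F0 ∪ {above(f), ready(a,a)}  (14 atoms)
F2 = F1 ∪ {above(b), above(e), near(b), near(e), ready(f,f)}  (19 atoms)
F3 = F2 ∪ {clear(b,b), clear(e,e)}  (21 atoms)
goal ⊆ F3  ⇒  h_max = 3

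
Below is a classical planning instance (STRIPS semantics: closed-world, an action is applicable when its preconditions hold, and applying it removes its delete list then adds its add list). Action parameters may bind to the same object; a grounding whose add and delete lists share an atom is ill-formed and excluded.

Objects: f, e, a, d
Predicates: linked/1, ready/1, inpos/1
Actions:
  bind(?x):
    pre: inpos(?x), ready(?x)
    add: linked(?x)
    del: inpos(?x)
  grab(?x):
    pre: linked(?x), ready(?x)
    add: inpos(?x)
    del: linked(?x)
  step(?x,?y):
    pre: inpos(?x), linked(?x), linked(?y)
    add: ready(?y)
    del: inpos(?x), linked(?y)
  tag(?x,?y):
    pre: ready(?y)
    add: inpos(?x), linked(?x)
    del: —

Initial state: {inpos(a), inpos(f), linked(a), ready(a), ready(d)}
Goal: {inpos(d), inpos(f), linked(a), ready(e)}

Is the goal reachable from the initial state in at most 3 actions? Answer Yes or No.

1. tag(e,a)  →  {inpos(a), inpos(e), inpos(f), linked(a), linked(e), ready(a), ready(d)}
2. step(e,e)  →  {inpos(a), inpos(f), linked(a), ready(a), ready(d), ready(e)}
3. tag(d,e)  →  {inpos(a), inpos(d), inpos(f), linked(a), linked(d), ready(a), ready(d), ready(e)}
optimal plan length = 3; 3 ≤ 3

Yes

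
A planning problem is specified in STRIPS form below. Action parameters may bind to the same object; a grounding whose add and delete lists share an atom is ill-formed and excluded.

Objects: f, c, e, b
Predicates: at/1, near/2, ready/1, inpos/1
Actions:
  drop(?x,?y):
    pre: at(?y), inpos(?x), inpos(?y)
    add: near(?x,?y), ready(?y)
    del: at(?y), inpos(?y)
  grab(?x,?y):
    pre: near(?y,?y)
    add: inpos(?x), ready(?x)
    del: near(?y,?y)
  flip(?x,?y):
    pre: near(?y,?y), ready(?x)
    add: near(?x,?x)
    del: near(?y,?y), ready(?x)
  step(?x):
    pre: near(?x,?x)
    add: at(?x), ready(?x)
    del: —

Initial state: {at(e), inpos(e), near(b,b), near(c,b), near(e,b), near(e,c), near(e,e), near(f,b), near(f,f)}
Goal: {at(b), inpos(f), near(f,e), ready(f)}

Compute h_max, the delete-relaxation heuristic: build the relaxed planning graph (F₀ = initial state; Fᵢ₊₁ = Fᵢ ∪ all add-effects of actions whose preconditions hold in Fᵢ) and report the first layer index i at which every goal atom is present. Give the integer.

2

F0 = init (9 atoms)
F1 = F0 ∪ {at(b), at(f), inpos(b), inpos(c), inpos(f), ready(b), ready(c), ready(e), ready(f)}  (18 atoms)
F2 = F1 ∪ {near(b,e), near(b,f), near(c,c), near(c,e), near(c,f), near(e,f), near(f,e)}  (25 atoms)
goal ⊆ F2  ⇒  h_max = 2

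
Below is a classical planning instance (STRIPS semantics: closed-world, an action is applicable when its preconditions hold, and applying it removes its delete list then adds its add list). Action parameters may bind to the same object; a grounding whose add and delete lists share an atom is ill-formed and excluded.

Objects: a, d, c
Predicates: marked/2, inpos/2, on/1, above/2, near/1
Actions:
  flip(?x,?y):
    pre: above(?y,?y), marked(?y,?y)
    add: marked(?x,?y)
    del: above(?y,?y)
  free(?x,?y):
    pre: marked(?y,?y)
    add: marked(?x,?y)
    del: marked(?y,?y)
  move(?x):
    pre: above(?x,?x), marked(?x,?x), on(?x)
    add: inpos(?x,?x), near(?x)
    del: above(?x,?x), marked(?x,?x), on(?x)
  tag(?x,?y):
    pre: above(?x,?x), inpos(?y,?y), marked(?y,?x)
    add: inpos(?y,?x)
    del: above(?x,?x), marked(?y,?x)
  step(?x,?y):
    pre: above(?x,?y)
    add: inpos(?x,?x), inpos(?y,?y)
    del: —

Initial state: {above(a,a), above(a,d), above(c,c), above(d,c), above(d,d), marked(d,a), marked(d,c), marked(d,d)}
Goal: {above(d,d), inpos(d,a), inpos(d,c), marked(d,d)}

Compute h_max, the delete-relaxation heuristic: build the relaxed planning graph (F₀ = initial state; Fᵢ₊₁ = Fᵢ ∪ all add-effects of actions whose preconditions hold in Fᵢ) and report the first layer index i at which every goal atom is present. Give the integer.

F0 = init (8 atoms)
F1 = F0 ∪ {inpos(a,a), inpos(c,c), inpos(d,d), marked(a,d), marked(c,d)}  (13 atoms)
F2 = F1 ∪ {inpos(a,d), inpos(c,d), inpos(d,a), inpos(d,c)}  (17 atoms)
goal ⊆ F2  ⇒  h_max = 2

2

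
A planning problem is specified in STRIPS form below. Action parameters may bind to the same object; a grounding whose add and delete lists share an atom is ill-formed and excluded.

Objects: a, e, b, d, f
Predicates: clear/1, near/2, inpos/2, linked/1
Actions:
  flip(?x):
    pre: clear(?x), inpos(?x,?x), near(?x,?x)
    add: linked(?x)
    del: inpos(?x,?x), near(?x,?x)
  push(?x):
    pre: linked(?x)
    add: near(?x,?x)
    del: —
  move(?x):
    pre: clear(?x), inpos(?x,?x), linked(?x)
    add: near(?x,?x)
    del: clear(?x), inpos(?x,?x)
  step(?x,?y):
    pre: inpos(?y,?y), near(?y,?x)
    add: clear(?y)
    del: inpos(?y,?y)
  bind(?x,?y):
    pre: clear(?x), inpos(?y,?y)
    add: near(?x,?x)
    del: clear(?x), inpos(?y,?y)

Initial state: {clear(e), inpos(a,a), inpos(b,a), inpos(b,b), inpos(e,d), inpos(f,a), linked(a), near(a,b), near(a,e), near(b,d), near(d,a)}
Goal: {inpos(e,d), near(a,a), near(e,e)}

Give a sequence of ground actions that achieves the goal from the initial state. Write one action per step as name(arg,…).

1. push(a)  →  {clear(e), inpos(a,a), inpos(b,a), inpos(b,b), inpos(e,d), inpos(f,a), linked(a), near(a,a), near(a,b), near(a,e), near(b,d), near(d,a)}
2. bind(e,a)  →  {inpos(b,a), inpos(b,b), inpos(e,d), inpos(f,a), linked(a), near(a,a), near(a,b), near(a,e), near(b,d), near(d,a), near(e,e)}

push(a); bind(e,a)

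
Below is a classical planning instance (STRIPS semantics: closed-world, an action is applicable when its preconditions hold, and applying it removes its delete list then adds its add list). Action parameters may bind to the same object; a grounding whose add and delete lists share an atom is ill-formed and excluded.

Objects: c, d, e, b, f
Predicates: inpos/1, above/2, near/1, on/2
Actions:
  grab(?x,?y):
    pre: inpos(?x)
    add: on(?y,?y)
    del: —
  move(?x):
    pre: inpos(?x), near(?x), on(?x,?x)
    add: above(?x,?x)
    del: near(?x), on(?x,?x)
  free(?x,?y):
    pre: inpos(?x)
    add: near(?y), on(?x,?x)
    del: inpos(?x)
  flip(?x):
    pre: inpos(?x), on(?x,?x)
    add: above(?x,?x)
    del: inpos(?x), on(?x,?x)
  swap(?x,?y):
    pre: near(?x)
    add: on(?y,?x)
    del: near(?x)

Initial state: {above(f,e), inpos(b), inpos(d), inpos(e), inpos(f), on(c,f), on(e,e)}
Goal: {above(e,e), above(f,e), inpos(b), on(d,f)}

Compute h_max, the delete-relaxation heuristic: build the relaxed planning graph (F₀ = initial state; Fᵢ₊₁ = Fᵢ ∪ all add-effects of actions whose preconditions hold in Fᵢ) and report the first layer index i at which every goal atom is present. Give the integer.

F0 = init (7 atoms)
F1 = F0 ∪ {above(e,e), near(b), near(c), near(d), near(e), near(f), on(b,b), on(c,c), on(d,d), on(f,f)}  (17 atoms)
F2 = F1 ∪ {above(b,b), above(d,d), above(f,f), on(b,c), on(b,d), on(b,e), on(b,f), on(c,b), on(c,d), on(c,e), on(d,b), on(d,c), on(d,e), on(d,f), on(e,b), on(e,c), on(e,d), on(e,f), on(f,b), on(f,c), on(f,d), on(f,e)}  (39 atoms)
goal ⊆ F2  ⇒  h_max = 2

2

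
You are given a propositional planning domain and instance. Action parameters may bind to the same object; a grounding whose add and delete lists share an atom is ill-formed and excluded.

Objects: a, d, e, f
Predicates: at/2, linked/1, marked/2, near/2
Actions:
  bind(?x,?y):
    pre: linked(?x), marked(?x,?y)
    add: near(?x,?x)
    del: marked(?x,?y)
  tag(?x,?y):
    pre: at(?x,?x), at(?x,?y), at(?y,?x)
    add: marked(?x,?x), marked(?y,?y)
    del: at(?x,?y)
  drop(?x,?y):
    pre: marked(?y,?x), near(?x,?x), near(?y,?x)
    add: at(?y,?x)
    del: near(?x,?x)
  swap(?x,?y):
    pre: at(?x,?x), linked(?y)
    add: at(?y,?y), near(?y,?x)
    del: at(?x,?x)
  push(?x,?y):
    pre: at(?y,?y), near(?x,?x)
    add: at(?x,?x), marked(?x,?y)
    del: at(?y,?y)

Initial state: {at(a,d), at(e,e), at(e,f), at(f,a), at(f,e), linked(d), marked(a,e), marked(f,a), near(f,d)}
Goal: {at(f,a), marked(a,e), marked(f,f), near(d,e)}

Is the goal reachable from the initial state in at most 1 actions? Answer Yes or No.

No

1. tag(e,f)  →  {at(a,d), at(e,e), at(f,a), at(f,e), linked(d), marked(a,e), marked(e,e), marked(f,a), marked(f,f), near(f,d)}
2. swap(e,d)  →  {at(a,d), at(d,d), at(f,a), at(f,e), linked(d), marked(a,e), marked(e,e), marked(f,a), marked(f,f), near(d,e), near(f,d)}
optimal plan length = 2; 2 > 1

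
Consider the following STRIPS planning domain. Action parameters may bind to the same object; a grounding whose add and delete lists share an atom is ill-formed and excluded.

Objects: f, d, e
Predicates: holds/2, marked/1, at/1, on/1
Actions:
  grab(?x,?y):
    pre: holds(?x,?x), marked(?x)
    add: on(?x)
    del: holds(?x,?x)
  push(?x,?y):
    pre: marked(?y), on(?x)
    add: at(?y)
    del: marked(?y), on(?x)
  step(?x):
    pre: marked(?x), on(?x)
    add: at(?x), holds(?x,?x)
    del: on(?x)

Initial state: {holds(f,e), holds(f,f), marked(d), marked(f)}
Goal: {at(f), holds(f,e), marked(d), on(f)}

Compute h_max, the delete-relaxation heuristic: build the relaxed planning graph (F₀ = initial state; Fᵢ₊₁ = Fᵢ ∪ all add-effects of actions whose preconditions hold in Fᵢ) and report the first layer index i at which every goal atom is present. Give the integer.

2

F0 = init (4 atoms)
F1 = F0 ∪ {on(f)}  (5 atoms)
F2 = F1 ∪ {at(d), at(f)}  (7 atoms)
goal ⊆ F2  ⇒  h_max = 2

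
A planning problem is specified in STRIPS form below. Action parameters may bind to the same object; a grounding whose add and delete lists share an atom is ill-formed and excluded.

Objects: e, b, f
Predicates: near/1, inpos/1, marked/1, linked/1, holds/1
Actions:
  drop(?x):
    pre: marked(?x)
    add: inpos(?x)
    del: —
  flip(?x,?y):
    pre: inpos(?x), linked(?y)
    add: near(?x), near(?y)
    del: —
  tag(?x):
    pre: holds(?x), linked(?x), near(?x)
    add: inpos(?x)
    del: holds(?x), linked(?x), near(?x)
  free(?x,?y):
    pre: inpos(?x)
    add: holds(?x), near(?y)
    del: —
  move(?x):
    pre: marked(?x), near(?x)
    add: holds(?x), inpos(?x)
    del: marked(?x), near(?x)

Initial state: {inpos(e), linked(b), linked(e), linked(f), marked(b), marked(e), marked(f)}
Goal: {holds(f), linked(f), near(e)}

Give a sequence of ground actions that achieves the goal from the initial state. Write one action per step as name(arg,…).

1. drop(f)  →  {inpos(e), inpos(f), linked(b), linked(e), linked(f), marked(b), marked(e), marked(f)}
2. free(f,e)  →  {holds(f), inpos(e), inpos(f), linked(b), linked(e), linked(f), marked(b), marked(e), marked(f), near(e)}

drop(f); free(f,e)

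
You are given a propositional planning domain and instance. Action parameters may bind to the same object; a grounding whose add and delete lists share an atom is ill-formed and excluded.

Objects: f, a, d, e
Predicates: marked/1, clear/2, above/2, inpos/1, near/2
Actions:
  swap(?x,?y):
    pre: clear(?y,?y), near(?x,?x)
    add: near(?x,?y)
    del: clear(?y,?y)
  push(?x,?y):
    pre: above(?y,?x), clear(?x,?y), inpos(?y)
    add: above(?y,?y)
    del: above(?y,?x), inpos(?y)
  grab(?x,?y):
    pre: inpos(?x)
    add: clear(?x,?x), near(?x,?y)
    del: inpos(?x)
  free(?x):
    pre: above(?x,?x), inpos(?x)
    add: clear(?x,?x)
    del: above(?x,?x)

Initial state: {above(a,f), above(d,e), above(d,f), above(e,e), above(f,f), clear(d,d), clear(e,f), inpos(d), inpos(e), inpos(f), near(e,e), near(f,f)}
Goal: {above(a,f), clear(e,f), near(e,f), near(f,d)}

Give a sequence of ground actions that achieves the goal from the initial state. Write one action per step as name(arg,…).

swap(f,d); grab(e,f)

1. swap(f,d)  →  {above(a,f), above(d,e), above(d,f), above(e,e), above(f,f), clear(e,f), inpos(d), inpos(e), inpos(f), near(e,e), near(f,d), near(f,f)}
2. grab(e,f)  →  {above(a,f), above(d,e), above(d,f), above(e,e), above(f,f), clear(e,e), clear(e,f), inpos(d), inpos(f), near(e,e), near(e,f), near(f,d), near(f,f)}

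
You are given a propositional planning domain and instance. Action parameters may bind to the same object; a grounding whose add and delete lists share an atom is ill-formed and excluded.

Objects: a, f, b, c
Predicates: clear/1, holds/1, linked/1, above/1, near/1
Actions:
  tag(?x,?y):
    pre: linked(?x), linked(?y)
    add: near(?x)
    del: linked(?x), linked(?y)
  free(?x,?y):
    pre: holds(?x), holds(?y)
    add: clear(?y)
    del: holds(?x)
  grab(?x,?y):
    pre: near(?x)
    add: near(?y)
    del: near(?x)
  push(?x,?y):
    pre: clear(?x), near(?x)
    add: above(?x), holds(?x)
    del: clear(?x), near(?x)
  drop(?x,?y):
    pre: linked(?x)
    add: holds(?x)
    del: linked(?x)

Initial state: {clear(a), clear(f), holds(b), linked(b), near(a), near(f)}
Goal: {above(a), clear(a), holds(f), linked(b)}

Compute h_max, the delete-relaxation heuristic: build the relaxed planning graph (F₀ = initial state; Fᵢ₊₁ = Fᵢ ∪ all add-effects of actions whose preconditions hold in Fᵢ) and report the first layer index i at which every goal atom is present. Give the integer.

F0 = init (6 atoms)
F1 = F0 ∪ {above(a), above(f), clear(b), holds(a), holds(f), near(b), near(c)}  (13 atoms)
goal ⊆ F1  ⇒  h_max = 1

1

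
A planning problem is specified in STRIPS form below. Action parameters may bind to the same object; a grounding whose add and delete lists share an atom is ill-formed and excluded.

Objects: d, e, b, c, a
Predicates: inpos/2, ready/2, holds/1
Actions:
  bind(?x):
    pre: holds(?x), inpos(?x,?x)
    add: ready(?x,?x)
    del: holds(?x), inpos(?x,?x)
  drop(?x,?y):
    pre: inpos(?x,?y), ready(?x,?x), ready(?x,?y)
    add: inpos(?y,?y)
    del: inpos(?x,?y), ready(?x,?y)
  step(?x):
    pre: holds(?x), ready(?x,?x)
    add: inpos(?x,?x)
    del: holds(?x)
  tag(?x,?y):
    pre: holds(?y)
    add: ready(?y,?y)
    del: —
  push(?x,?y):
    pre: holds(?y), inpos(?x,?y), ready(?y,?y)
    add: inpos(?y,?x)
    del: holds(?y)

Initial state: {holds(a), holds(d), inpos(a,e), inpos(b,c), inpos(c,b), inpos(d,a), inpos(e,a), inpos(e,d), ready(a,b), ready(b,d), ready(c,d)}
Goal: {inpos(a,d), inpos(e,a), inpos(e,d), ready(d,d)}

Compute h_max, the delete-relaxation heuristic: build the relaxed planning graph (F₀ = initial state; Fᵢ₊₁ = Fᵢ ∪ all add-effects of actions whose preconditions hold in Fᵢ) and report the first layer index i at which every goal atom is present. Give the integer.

F0 = init (11 atoms)
F1 = F0 ∪ {ready(a,a), ready(d,d)}  (13 atoms)
F2 = F1 ∪ {inpos(a,a), inpos(a,d), inpos(d,d), inpos(d,e)}  (17 atoms)
goal ⊆ F2  ⇒  h_max = 2

2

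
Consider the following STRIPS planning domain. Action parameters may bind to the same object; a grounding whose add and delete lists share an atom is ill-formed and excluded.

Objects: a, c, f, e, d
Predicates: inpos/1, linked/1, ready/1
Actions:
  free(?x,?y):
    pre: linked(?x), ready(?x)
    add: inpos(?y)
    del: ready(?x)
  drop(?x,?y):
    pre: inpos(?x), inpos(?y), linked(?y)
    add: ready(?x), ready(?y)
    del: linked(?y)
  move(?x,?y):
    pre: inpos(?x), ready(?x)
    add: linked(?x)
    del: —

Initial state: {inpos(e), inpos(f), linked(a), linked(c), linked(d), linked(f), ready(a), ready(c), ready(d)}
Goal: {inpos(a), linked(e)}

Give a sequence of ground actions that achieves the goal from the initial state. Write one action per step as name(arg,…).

free(a,a); drop(e,a); move(e,a)

1. free(a,a)  →  {inpos(a), inpos(e), inpos(f), linked(a), linked(c), linked(d), linked(f), ready(c), ready(d)}
2. drop(e,a)  →  {inpos(a), inpos(e), inpos(f), linked(c), linked(d), linked(f), ready(a), ready(c), ready(d), ready(e)}
3. move(e,a)  →  {inpos(a), inpos(e), inpos(f), linked(c), linked(d), linked(e), linked(f), ready(a), ready(c), ready(d), ready(e)}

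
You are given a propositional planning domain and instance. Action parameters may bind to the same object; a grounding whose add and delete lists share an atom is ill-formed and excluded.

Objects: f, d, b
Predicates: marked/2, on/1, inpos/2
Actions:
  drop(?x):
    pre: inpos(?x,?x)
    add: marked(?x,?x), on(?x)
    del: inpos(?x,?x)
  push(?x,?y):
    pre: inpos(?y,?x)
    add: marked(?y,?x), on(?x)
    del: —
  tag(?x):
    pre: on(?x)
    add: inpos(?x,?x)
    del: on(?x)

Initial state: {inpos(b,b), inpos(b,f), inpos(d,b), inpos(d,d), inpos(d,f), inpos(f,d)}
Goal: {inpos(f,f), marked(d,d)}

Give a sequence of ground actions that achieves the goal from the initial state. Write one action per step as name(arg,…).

drop(d); push(f,d); tag(f)

1. drop(d)  →  {inpos(b,b), inpos(b,f), inpos(d,b), inpos(d,f), inpos(f,d), marked(d,d), on(d)}
2. push(f,d)  →  {inpos(b,b), inpos(b,f), inpos(d,b), inpos(d,f), inpos(f,d), marked(d,d), marked(d,f), on(d), on(f)}
3. tag(f)  →  {inpos(b,b), inpos(b,f), inpos(d,b), inpos(d,f), inpos(f,d), inpos(f,f), marked(d,d), marked(d,f), on(d)}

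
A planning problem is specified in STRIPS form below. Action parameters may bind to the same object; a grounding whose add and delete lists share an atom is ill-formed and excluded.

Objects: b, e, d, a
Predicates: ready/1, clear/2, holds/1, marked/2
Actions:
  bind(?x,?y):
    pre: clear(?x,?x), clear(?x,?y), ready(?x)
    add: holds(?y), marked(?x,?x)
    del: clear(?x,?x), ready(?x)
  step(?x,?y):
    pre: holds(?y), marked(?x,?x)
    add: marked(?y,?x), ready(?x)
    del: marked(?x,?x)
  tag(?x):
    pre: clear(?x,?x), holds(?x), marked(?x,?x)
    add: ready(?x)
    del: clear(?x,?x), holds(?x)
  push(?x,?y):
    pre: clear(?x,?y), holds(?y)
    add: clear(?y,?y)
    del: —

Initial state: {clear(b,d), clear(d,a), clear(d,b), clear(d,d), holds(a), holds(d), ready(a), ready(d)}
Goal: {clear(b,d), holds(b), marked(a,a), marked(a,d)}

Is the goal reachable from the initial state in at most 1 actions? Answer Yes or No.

No

1. bind(d,b)  →  {clear(b,d), clear(d,a), clear(d,b), holds(a), holds(b), holds(d), marked(d,d), ready(a)}
2. step(d,a)  →  {clear(b,d), clear(d,a), clear(d,b), holds(a), holds(b), holds(d), marked(a,d), ready(a), ready(d)}
3. push(d,a)  →  {clear(a,a), clear(b,d), clear(d,a), clear(d,b), holds(a), holds(b), holds(d), marked(a,d), ready(a), ready(d)}
4. bind(a,a)  →  {clear(b,d), clear(d,a), clear(d,b), holds(a), holds(b), holds(d), marked(a,a), marked(a,d), ready(d)}
optimal plan length = 4; 4 > 1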